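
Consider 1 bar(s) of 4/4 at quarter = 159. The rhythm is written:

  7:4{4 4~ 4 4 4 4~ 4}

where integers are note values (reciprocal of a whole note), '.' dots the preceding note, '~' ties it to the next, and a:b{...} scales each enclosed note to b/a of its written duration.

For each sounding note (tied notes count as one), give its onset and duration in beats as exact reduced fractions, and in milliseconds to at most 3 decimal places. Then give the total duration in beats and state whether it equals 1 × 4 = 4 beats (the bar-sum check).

1) 0.0ms=0b +215.633ms=4/7b
2) 215.633ms=4/7b +431.267ms=8/7b
3) 646.9ms=12/7b +215.633ms=4/7b
4) 862.534ms=16/7b +215.633ms=4/7b
5) 1078.167ms=20/7b +431.267ms=8/7b
Σ=4b of 4 (159bpm 4/4) — PASS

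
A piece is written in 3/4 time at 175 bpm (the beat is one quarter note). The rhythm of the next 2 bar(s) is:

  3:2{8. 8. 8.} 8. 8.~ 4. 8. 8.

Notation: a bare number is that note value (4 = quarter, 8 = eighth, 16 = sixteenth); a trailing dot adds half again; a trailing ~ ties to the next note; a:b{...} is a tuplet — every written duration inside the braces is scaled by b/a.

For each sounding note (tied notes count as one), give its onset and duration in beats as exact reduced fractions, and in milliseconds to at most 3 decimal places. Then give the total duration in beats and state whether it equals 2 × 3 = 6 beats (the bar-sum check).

1) 0.0ms=0b +171.429ms=1/2b
2) 171.429ms=1/2b +171.429ms=1/2b
3) 342.857ms=1b +171.429ms=1/2b
4) 514.286ms=3/2b +257.143ms=3/4b
5) 771.429ms=9/4b +771.429ms=9/4b
6) 1542.857ms=9/2b +257.143ms=3/4b
7) 1800.0ms=21/4b +257.143ms=3/4b
Σ=6b of 6 (175bpm 3/4) — PASS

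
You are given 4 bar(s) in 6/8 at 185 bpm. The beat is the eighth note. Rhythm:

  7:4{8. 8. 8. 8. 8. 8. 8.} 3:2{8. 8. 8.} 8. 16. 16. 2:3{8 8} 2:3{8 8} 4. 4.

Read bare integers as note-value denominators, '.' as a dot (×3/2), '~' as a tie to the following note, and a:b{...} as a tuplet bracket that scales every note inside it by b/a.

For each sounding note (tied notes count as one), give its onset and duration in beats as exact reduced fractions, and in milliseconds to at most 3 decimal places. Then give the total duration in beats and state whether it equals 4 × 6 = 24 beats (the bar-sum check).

1) 0.0ms=0b +277.992ms=6/7b
2) 277.992ms=6/7b +277.992ms=6/7b
3) 555.985ms=12/7b +277.992ms=6/7b
4) 833.977ms=18/7b +277.992ms=6/7b
5) 1111.969ms=24/7b +277.992ms=6/7b
6) 1389.961ms=30/7b +277.992ms=6/7b
7) 1667.954ms=36/7b +277.992ms=6/7b
8) 1945.946ms=6b +324.324ms=1b
9) 2270.27ms=7b +324.324ms=1b
10) 2594.595ms=8b +324.324ms=1b
11) 2918.919ms=9b +486.486ms=3/2b
12) 3405.405ms=21/2b +243.243ms=3/4b
13) 3648.649ms=45/4b +243.243ms=3/4b
14) 3891.892ms=12b +486.486ms=3/2b
15) 4378.378ms=27/2b +486.486ms=3/2b
16) 4864.865ms=15b +486.486ms=3/2b
17) 5351.351ms=33/2b +486.486ms=3/2b
18) 5837.838ms=18b +972.973ms=3b
19) 6810.811ms=21b +972.973ms=3b
Σ=24b of 24 (185bpm 6/8) — PASS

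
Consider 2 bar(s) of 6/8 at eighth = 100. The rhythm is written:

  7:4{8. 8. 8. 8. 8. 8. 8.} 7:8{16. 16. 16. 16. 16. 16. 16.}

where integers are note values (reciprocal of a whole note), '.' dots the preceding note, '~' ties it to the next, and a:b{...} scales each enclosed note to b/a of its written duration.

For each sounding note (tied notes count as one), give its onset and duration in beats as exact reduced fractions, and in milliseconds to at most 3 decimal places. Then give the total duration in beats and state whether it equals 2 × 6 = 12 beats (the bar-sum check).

1) 0.0ms=0b +514.286ms=6/7b
2) 514.286ms=6/7b +514.286ms=6/7b
3) 1028.571ms=12/7b +514.286ms=6/7b
4) 1542.857ms=18/7b +514.286ms=6/7b
5) 2057.143ms=24/7b +514.286ms=6/7b
6) 2571.429ms=30/7b +514.286ms=6/7b
7) 3085.714ms=36/7b +514.286ms=6/7b
8) 3600.0ms=6b +514.286ms=6/7b
9) 4114.286ms=48/7b +514.286ms=6/7b
10) 4628.571ms=54/7b +514.286ms=6/7b
11) 5142.857ms=60/7b +514.286ms=6/7b
12) 5657.143ms=66/7b +514.286ms=6/7b
13) 6171.429ms=72/7b +514.286ms=6/7b
14) 6685.714ms=78/7b +514.286ms=6/7b
Σ=12b of 12 (100bpm 6/8) — PASS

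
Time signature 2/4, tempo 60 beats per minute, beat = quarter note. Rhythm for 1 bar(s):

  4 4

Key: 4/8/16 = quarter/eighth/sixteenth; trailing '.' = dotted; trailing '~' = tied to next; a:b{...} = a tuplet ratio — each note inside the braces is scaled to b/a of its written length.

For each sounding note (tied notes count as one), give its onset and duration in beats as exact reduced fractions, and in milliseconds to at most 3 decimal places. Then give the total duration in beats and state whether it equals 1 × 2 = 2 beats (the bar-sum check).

1) 0.0ms=0b +1000.0ms=1b
2) 1000.0ms=1b +1000.0ms=1b
Σ=2b of 2 (60bpm 2/4) — PASS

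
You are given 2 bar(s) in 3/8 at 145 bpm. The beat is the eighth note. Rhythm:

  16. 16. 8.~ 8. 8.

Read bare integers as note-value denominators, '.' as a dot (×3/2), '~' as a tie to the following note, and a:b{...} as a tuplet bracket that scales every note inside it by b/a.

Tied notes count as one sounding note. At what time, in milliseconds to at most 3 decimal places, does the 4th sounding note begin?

note 4 onset = 9/2b = 1862.069ms

1. 0.0ms @ 0 + 310.345ms (3/4)
2. 310.345ms @ 3/4 + 310.345ms (3/4)
3. 620.69ms @ 3/2 + 1241.379ms (3)
4. 1862.069ms @ 9/2 + 620.69ms (3/2)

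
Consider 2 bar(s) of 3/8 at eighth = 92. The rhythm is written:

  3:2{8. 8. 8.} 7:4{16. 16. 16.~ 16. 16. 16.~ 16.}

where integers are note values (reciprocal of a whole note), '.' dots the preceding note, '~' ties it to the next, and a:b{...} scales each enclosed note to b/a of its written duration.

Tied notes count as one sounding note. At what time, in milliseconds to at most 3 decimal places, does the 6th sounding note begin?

1. 0.0ms @ 0 + 652.174ms (1)
2. 652.174ms @ 1 + 652.174ms (1)
3. 1304.348ms @ 2 + 652.174ms (1)
4. 1956.522ms @ 3 + 279.503ms (3/7)
5. 2236.025ms @ 24/7 + 279.503ms (3/7)
6. 2515.528ms @ 27/7 + 559.006ms (6/7)
7. 3074.534ms @ 33/7 + 279.503ms (3/7)
8. 3354.037ms @ 36/7 + 559.006ms (6/7)

note 6 onset = 27/7b = 2515.528ms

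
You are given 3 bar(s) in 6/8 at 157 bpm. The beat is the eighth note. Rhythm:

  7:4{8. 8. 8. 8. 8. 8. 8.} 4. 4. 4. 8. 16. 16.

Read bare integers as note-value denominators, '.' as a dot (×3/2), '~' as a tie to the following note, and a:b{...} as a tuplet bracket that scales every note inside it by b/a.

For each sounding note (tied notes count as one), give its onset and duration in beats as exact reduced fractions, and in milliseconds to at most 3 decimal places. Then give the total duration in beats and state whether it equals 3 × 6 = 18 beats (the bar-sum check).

1) 0.0ms=0b +327.571ms=6/7b
2) 327.571ms=6/7b +327.571ms=6/7b
3) 655.141ms=12/7b +327.571ms=6/7b
4) 982.712ms=18/7b +327.571ms=6/7b
5) 1310.282ms=24/7b +327.571ms=6/7b
6) 1637.853ms=30/7b +327.571ms=6/7b
7) 1965.423ms=36/7b +327.571ms=6/7b
8) 2292.994ms=6b +1146.497ms=3b
9) 3439.49ms=9b +1146.497ms=3b
10) 4585.987ms=12b +1146.497ms=3b
11) 5732.484ms=15b +573.248ms=3/2b
12) 6305.732ms=33/2b +286.624ms=3/4b
13) 6592.357ms=69/4b +286.624ms=3/4b
Σ=18b of 18 (157bpm 6/8) — PASS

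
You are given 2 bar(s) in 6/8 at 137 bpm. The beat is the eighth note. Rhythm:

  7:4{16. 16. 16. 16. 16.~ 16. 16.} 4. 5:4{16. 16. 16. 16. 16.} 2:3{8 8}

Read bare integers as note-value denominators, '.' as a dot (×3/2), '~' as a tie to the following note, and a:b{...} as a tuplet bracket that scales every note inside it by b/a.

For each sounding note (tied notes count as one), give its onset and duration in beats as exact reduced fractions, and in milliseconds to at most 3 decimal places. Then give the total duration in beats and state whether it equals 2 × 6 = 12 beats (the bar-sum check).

1) 0.0ms=0b +187.696ms=3/7b
2) 187.696ms=3/7b +187.696ms=3/7b
3) 375.391ms=6/7b +187.696ms=3/7b
4) 563.087ms=9/7b +187.696ms=3/7b
5) 750.782ms=12/7b +375.391ms=6/7b
6) 1126.173ms=18/7b +187.696ms=3/7b
7) 1313.869ms=3b +1313.869ms=3b
8) 2627.737ms=6b +262.774ms=3/5b
9) 2890.511ms=33/5b +262.774ms=3/5b
10) 3153.285ms=36/5b +262.774ms=3/5b
11) 3416.058ms=39/5b +262.774ms=3/5b
12) 3678.832ms=42/5b +262.774ms=3/5b
13) 3941.606ms=9b +656.934ms=3/2b
14) 4598.54ms=21/2b +656.934ms=3/2b
Σ=12b of 12 (137bpm 6/8) — PASS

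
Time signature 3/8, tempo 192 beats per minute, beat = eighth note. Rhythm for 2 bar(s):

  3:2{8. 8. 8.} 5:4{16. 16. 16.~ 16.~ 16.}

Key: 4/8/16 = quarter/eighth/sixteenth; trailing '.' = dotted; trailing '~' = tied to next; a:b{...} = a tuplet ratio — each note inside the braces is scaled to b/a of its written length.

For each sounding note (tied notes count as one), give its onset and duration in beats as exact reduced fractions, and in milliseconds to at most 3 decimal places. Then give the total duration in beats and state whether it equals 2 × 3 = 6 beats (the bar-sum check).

1) 0.0ms=0b +312.5ms=1b
2) 312.5ms=1b +312.5ms=1b
3) 625.0ms=2b +312.5ms=1b
4) 937.5ms=3b +187.5ms=3/5b
5) 1125.0ms=18/5b +187.5ms=3/5b
6) 1312.5ms=21/5b +562.5ms=9/5b
Σ=6b of 6 (192bpm 3/8) — PASS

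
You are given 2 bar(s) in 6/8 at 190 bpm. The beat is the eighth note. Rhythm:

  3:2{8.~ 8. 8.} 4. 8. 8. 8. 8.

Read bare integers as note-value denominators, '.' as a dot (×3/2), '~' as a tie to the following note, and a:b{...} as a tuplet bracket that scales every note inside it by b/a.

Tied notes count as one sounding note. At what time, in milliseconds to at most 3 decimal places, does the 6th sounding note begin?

1. 0.0ms @ 0 + 631.579ms (2)
2. 631.579ms @ 2 + 315.789ms (1)
3. 947.368ms @ 3 + 947.368ms (3)
4. 1894.737ms @ 6 + 473.684ms (3/2)
5. 2368.421ms @ 15/2 + 473.684ms (3/2)
6. 2842.105ms @ 9 + 473.684ms (3/2)
7. 3315.789ms @ 21/2 + 473.684ms (3/2)

note 6 onset = 9b = 2842.105ms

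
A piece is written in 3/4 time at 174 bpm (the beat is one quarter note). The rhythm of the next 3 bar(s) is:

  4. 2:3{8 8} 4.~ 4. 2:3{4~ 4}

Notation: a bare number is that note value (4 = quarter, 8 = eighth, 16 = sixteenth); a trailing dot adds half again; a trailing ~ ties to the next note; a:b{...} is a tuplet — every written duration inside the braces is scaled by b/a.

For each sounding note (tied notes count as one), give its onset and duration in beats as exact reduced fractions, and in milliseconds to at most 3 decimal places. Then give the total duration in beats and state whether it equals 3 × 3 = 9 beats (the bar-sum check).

1) 0.0ms=0b +517.241ms=3/2b
2) 517.241ms=3/2b +258.621ms=3/4b
3) 775.862ms=9/4b +258.621ms=3/4b
4) 1034.483ms=3b +1034.483ms=3b
5) 2068.966ms=6b +1034.483ms=3b
Σ=9b of 9 (174bpm 3/4) — PASS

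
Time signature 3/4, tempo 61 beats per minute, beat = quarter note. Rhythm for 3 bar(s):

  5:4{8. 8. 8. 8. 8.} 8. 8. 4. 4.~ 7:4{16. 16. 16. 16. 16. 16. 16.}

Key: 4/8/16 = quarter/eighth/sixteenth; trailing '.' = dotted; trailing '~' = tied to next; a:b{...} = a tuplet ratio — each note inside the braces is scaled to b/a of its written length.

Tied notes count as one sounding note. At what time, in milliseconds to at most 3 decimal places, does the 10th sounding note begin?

note 10 onset = 54/7b = 7587.822ms

1. 0.0ms @ 0 + 590.164ms (3/5)
2. 590.164ms @ 3/5 + 590.164ms (3/5)
3. 1180.328ms @ 6/5 + 590.164ms (3/5)
4. 1770.492ms @ 9/5 + 590.164ms (3/5)
5. 2360.656ms @ 12/5 + 590.164ms (3/5)
6. 2950.82ms @ 3 + 737.705ms (3/4)
7. 3688.525ms @ 15/4 + 737.705ms (3/4)
8. 4426.23ms @ 9/2 + 1475.41ms (3/2)
9. 5901.639ms @ 6 + 1686.183ms (12/7)
10. 7587.822ms @ 54/7 + 210.773ms (3/14)
11. 7798.595ms @ 111/14 + 210.773ms (3/14)
12. 8009.368ms @ 57/7 + 210.773ms (3/14)
13. 8220.141ms @ 117/14 + 210.773ms (3/14)
14. 8430.913ms @ 60/7 + 210.773ms (3/14)
15. 8641.686ms @ 123/14 + 210.773ms (3/14)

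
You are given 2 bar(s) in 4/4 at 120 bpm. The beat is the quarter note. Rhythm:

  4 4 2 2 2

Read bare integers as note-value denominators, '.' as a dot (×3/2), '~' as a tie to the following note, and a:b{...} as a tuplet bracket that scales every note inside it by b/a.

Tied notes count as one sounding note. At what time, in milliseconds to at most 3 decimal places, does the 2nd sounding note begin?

1. 0.0ms @ 0 + 500.0ms (1)
2. 500.0ms @ 1 + 500.0ms (1)
3. 1000.0ms @ 2 + 1000.0ms (2)
4. 2000.0ms @ 4 + 1000.0ms (2)
5. 3000.0ms @ 6 + 1000.0ms (2)

note 2 onset = 1b = 500.0ms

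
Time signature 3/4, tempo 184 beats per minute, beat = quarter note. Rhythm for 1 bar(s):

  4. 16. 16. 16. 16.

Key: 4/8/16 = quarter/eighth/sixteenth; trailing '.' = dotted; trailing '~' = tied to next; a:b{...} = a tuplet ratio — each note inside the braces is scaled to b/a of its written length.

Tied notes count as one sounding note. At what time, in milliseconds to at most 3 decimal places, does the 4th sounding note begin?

note 4 onset = 9/4b = 733.696ms

1. 0.0ms @ 0 + 489.13ms (3/2)
2. 489.13ms @ 3/2 + 122.283ms (3/8)
3. 611.413ms @ 15/8 + 122.283ms (3/8)
4. 733.696ms @ 9/4 + 122.283ms (3/8)
5. 855.978ms @ 21/8 + 122.283ms (3/8)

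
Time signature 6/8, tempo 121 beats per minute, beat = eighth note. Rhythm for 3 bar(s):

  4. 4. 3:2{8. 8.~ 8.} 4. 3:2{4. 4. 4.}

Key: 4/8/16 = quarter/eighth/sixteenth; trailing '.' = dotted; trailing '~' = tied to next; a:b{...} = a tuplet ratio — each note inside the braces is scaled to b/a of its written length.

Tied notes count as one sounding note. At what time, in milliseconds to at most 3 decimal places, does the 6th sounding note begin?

1. 0.0ms @ 0 + 1487.603ms (3)
2. 1487.603ms @ 3 + 1487.603ms (3)
3. 2975.207ms @ 6 + 495.868ms (1)
4. 3471.074ms @ 7 + 991.736ms (2)
5. 4462.81ms @ 9 + 1487.603ms (3)
6. 5950.413ms @ 12 + 991.736ms (2)
7. 6942.149ms @ 14 + 991.736ms (2)
8. 7933.884ms @ 16 + 991.736ms (2)

note 6 onset = 12b = 5950.413ms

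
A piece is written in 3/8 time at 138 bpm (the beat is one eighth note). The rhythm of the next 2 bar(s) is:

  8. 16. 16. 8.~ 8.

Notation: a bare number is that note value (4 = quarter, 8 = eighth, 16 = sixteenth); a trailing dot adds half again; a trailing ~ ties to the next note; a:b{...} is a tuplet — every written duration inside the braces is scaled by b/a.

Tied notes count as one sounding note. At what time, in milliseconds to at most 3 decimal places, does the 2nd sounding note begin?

note 2 onset = 3/2b = 652.174ms

1. 0.0ms @ 0 + 652.174ms (3/2)
2. 652.174ms @ 3/2 + 326.087ms (3/4)
3. 978.261ms @ 9/4 + 326.087ms (3/4)
4. 1304.348ms @ 3 + 1304.348ms (3)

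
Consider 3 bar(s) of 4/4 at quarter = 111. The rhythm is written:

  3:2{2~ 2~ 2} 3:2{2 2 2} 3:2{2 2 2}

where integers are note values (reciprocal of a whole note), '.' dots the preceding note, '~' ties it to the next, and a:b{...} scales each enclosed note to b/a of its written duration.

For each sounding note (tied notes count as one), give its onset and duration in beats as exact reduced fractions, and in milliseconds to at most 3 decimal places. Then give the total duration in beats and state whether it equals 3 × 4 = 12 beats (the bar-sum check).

1) 0.0ms=0b +2162.162ms=4b
2) 2162.162ms=4b +720.721ms=4/3b
3) 2882.883ms=16/3b +720.721ms=4/3b
4) 3603.604ms=20/3b +720.721ms=4/3b
5) 4324.324ms=8b +720.721ms=4/3b
6) 5045.045ms=28/3b +720.721ms=4/3b
7) 5765.766ms=32/3b +720.721ms=4/3b
Σ=12b of 12 (111bpm 4/4) — PASS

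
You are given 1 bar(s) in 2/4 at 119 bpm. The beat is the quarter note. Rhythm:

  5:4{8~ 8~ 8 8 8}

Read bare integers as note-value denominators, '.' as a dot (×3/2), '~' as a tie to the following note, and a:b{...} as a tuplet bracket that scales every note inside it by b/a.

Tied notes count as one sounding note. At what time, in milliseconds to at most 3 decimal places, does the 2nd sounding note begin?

1. 0.0ms @ 0 + 605.042ms (6/5)
2. 605.042ms @ 6/5 + 201.681ms (2/5)
3. 806.723ms @ 8/5 + 201.681ms (2/5)

note 2 onset = 6/5b = 605.042ms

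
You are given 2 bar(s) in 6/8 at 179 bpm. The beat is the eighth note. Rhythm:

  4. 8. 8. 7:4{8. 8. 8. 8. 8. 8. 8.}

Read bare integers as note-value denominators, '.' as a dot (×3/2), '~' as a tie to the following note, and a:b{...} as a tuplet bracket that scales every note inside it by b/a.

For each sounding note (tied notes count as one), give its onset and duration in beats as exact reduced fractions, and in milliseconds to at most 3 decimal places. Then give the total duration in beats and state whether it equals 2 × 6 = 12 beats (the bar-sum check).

1) 0.0ms=0b +1005.587ms=3b
2) 1005.587ms=3b +502.793ms=3/2b
3) 1508.38ms=9/2b +502.793ms=3/2b
4) 2011.173ms=6b +287.31ms=6/7b
5) 2298.484ms=48/7b +287.31ms=6/7b
6) 2585.794ms=54/7b +287.31ms=6/7b
7) 2873.105ms=60/7b +287.31ms=6/7b
8) 3160.415ms=66/7b +287.31ms=6/7b
9) 3447.725ms=72/7b +287.31ms=6/7b
10) 3735.036ms=78/7b +287.31ms=6/7b
Σ=12b of 12 (179bpm 6/8) — PASS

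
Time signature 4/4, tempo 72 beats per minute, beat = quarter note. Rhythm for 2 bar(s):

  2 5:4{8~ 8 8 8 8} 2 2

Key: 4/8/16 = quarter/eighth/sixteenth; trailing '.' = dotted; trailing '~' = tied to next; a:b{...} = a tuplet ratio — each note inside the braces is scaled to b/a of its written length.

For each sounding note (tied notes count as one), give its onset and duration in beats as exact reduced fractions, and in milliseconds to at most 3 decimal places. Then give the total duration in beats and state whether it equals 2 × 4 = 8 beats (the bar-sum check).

1) 0.0ms=0b +1666.667ms=2b
2) 1666.667ms=2b +666.667ms=4/5b
3) 2333.333ms=14/5b +333.333ms=2/5b
4) 2666.667ms=16/5b +333.333ms=2/5b
5) 3000.0ms=18/5b +333.333ms=2/5b
6) 3333.333ms=4b +1666.667ms=2b
7) 5000.0ms=6b +1666.667ms=2b
Σ=8b of 8 (72bpm 4/4) — PASS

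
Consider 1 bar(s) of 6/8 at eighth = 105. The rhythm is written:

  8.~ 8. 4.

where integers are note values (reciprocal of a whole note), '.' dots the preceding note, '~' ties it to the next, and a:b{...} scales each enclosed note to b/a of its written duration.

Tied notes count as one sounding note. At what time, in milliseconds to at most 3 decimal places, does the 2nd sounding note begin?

1. 0.0ms @ 0 + 1714.286ms (3)
2. 1714.286ms @ 3 + 1714.286ms (3)

note 2 onset = 3b = 1714.286ms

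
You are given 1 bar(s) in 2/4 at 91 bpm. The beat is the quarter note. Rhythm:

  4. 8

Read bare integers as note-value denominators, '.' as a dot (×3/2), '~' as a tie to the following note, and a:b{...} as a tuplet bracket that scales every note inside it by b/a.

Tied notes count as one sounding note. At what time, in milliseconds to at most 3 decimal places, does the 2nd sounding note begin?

note 2 onset = 3/2b = 989.011ms

1. 0.0ms @ 0 + 989.011ms (3/2)
2. 989.011ms @ 3/2 + 329.67ms (1/2)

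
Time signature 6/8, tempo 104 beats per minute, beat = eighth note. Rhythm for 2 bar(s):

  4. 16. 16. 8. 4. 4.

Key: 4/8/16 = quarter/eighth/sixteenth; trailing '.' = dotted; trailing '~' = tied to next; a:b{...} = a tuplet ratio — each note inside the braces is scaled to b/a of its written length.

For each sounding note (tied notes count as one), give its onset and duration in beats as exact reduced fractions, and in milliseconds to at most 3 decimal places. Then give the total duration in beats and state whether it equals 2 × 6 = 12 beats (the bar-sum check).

1) 0.0ms=0b +1730.769ms=3b
2) 1730.769ms=3b +432.692ms=3/4b
3) 2163.462ms=15/4b +432.692ms=3/4b
4) 2596.154ms=9/2b +865.385ms=3/2b
5) 3461.538ms=6b +1730.769ms=3b
6) 5192.308ms=9b +1730.769ms=3b
Σ=12b of 12 (104bpm 6/8) — PASS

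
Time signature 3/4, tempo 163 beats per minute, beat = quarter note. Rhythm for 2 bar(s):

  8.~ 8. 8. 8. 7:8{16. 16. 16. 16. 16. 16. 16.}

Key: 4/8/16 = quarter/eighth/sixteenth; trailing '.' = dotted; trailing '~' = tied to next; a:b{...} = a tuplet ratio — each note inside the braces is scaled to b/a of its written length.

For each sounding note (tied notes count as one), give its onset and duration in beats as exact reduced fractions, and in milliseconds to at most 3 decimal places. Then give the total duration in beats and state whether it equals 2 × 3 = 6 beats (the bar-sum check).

1) 0.0ms=0b +552.147ms=3/2b
2) 552.147ms=3/2b +276.074ms=3/4b
3) 828.221ms=9/4b +276.074ms=3/4b
4) 1104.294ms=3b +157.756ms=3/7b
5) 1262.051ms=24/7b +157.756ms=3/7b
6) 1419.807ms=27/7b +157.756ms=3/7b
7) 1577.564ms=30/7b +157.756ms=3/7b
8) 1735.32ms=33/7b +157.756ms=3/7b
9) 1893.076ms=36/7b +157.756ms=3/7b
10) 2050.833ms=39/7b +157.756ms=3/7b
Σ=6b of 6 (163bpm 3/4) — PASS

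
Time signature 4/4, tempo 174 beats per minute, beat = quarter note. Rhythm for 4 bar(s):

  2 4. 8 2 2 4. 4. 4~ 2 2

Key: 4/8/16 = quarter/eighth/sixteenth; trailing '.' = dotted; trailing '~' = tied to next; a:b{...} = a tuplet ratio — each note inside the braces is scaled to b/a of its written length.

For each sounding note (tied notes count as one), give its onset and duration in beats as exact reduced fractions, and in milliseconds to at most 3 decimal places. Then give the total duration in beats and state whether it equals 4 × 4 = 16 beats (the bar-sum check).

1) 0.0ms=0b +689.655ms=2b
2) 689.655ms=2b +517.241ms=3/2b
3) 1206.897ms=7/2b +172.414ms=1/2b
4) 1379.31ms=4b +689.655ms=2b
5) 2068.966ms=6b +689.655ms=2b
6) 2758.621ms=8b +517.241ms=3/2b
7) 3275.862ms=19/2b +517.241ms=3/2b
8) 3793.103ms=11b +1034.483ms=3b
9) 4827.586ms=14b +689.655ms=2b
Σ=16b of 16 (174bpm 4/4) — PASS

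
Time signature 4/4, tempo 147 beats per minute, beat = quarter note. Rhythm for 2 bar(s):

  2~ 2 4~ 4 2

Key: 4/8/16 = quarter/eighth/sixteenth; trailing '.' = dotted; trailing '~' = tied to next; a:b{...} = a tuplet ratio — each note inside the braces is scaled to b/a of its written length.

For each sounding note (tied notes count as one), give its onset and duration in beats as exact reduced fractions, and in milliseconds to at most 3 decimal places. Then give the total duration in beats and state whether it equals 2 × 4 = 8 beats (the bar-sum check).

1) 0.0ms=0b +1632.653ms=4b
2) 1632.653ms=4b +816.327ms=2b
3) 2448.98ms=6b +816.327ms=2b
Σ=8b of 8 (147bpm 4/4) — PASS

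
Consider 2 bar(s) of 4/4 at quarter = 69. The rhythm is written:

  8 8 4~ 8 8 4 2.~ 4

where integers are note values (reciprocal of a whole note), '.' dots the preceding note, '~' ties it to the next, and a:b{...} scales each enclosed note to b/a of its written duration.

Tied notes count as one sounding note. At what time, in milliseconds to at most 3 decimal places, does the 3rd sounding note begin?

1. 0.0ms @ 0 + 434.783ms (1/2)
2. 434.783ms @ 1/2 + 434.783ms (1/2)
3. 869.565ms @ 1 + 1304.348ms (3/2)
4. 2173.913ms @ 5/2 + 434.783ms (1/2)
5. 2608.696ms @ 3 + 869.565ms (1)
6. 3478.261ms @ 4 + 3478.261ms (4)

note 3 onset = 1b = 869.565ms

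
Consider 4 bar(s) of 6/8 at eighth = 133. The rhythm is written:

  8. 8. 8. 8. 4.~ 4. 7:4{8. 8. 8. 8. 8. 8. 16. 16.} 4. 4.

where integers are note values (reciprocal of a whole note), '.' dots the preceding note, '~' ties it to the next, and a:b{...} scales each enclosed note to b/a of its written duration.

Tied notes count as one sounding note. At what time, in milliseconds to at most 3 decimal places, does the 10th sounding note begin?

1. 0.0ms @ 0 + 676.692ms (3/2)
2. 676.692ms @ 3/2 + 676.692ms (3/2)
3. 1353.383ms @ 3 + 676.692ms (3/2)
4. 2030.075ms @ 9/2 + 676.692ms (3/2)
5. 2706.767ms @ 6 + 2706.767ms (6)
6. 5413.534ms @ 12 + 386.681ms (6/7)
7. 5800.215ms @ 90/7 + 386.681ms (6/7)
8. 6186.896ms @ 96/7 + 386.681ms (6/7)
9. 6573.577ms @ 102/7 + 386.681ms (6/7)
10. 6960.258ms @ 108/7 + 386.681ms (6/7)
11. 7346.939ms @ 114/7 + 386.681ms (6/7)
12. 7733.62ms @ 120/7 + 193.34ms (3/7)
13. 7926.96ms @ 123/7 + 193.34ms (3/7)
14. 8120.301ms @ 18 + 1353.383ms (3)
15. 9473.684ms @ 21 + 1353.383ms (3)

note 10 onset = 108/7b = 6960.258ms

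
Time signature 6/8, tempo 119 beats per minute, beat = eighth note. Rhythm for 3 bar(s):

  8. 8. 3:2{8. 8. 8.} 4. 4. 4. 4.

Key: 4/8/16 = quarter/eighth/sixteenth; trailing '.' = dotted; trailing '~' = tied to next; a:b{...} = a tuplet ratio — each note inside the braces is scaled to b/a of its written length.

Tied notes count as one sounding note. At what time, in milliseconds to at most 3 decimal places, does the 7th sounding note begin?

note 7 onset = 9b = 4537.815ms

1. 0.0ms @ 0 + 756.303ms (3/2)
2. 756.303ms @ 3/2 + 756.303ms (3/2)
3. 1512.605ms @ 3 + 504.202ms (1)
4. 2016.807ms @ 4 + 504.202ms (1)
5. 2521.008ms @ 5 + 504.202ms (1)
6. 3025.21ms @ 6 + 1512.605ms (3)
7. 4537.815ms @ 9 + 1512.605ms (3)
8. 6050.42ms @ 12 + 1512.605ms (3)
9. 7563.025ms @ 15 + 1512.605ms (3)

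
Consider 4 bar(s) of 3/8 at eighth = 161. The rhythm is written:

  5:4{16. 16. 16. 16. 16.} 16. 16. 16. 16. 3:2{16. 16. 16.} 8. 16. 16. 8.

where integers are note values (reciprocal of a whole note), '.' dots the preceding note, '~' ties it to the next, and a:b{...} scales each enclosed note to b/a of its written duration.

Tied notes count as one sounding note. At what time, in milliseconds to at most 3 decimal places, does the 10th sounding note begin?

1. 0.0ms @ 0 + 223.602ms (3/5)
2. 223.602ms @ 3/5 + 223.602ms (3/5)
3. 447.205ms @ 6/5 + 223.602ms (3/5)
4. 670.807ms @ 9/5 + 223.602ms (3/5)
5. 894.41ms @ 12/5 + 223.602ms (3/5)
6. 1118.012ms @ 3 + 279.503ms (3/4)
7. 1397.516ms @ 15/4 + 279.503ms (3/4)
8. 1677.019ms @ 9/2 + 279.503ms (3/4)
9. 1956.522ms @ 21/4 + 279.503ms (3/4)
10. 2236.025ms @ 6 + 186.335ms (1/2)
11. 2422.36ms @ 13/2 + 186.335ms (1/2)
12. 2608.696ms @ 7 + 186.335ms (1/2)
13. 2795.031ms @ 15/2 + 559.006ms (3/2)
14. 3354.037ms @ 9 + 279.503ms (3/4)
15. 3633.54ms @ 39/4 + 279.503ms (3/4)
16. 3913.043ms @ 21/2 + 559.006ms (3/2)

note 10 onset = 6b = 2236.025ms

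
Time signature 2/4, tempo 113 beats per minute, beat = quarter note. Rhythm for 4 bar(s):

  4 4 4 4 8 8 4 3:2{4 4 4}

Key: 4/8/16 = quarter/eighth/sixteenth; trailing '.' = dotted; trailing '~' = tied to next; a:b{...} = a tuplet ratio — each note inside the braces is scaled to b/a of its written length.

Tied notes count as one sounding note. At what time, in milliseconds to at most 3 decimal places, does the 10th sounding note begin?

note 10 onset = 22/3b = 3893.805ms

1. 0.0ms @ 0 + 530.973ms (1)
2. 530.973ms @ 1 + 530.973ms (1)
3. 1061.947ms @ 2 + 530.973ms (1)
4. 1592.92ms @ 3 + 530.973ms (1)
5. 2123.894ms @ 4 + 265.487ms (1/2)
6. 2389.381ms @ 9/2 + 265.487ms (1/2)
7. 2654.867ms @ 5 + 530.973ms (1)
8. 3185.841ms @ 6 + 353.982ms (2/3)
9. 3539.823ms @ 20/3 + 353.982ms (2/3)
10. 3893.805ms @ 22/3 + 353.982ms (2/3)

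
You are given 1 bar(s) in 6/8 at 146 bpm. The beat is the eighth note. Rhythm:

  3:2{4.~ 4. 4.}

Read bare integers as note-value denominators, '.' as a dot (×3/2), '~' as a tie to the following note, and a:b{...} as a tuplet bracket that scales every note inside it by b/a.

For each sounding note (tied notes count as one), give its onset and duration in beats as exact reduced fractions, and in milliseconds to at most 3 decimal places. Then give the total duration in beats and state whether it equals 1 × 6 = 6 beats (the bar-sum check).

1) 0.0ms=0b +1643.836ms=4b
2) 1643.836ms=4b +821.918ms=2b
Σ=6b of 6 (146bpm 6/8) — PASS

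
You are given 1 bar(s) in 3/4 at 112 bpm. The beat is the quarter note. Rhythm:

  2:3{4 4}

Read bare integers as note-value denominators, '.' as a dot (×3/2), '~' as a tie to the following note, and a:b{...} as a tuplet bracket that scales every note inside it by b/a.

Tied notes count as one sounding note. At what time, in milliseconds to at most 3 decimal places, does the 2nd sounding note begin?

1. 0.0ms @ 0 + 803.571ms (3/2)
2. 803.571ms @ 3/2 + 803.571ms (3/2)

note 2 onset = 3/2b = 803.571ms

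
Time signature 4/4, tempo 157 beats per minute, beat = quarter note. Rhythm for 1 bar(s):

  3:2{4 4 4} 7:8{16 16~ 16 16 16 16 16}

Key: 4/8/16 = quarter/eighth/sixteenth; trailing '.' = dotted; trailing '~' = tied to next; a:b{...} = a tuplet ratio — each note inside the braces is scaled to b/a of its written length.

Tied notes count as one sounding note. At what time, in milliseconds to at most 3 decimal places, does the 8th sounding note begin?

note 8 onset = 24/7b = 1310.282ms

1. 0.0ms @ 0 + 254.777ms (2/3)
2. 254.777ms @ 2/3 + 254.777ms (2/3)
3. 509.554ms @ 4/3 + 254.777ms (2/3)
4. 764.331ms @ 2 + 109.19ms (2/7)
5. 873.521ms @ 16/7 + 218.38ms (4/7)
6. 1091.902ms @ 20/7 + 109.19ms (2/7)
7. 1201.092ms @ 22/7 + 109.19ms (2/7)
8. 1310.282ms @ 24/7 + 109.19ms (2/7)
9. 1419.472ms @ 26/7 + 109.19ms (2/7)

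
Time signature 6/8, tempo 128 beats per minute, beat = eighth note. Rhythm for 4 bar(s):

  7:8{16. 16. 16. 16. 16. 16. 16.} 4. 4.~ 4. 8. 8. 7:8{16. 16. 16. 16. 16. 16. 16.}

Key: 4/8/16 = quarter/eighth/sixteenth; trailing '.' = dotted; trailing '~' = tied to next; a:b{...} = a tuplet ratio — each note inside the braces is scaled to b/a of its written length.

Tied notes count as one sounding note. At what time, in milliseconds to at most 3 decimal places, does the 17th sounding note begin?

note 17 onset = 156/7b = 10446.429ms

1. 0.0ms @ 0 + 401.786ms (6/7)
2. 401.786ms @ 6/7 + 401.786ms (6/7)
3. 803.571ms @ 12/7 + 401.786ms (6/7)
4. 1205.357ms @ 18/7 + 401.786ms (6/7)
5. 1607.143ms @ 24/7 + 401.786ms (6/7)
6. 2008.929ms @ 30/7 + 401.786ms (6/7)
7. 2410.714ms @ 36/7 + 401.786ms (6/7)
8. 2812.5ms @ 6 + 1406.25ms (3)
9. 4218.75ms @ 9 + 2812.5ms (6)
10. 7031.25ms @ 15 + 703.125ms (3/2)
11. 7734.375ms @ 33/2 + 703.125ms (3/2)
12. 8437.5ms @ 18 + 401.786ms (6/7)
13. 8839.286ms @ 132/7 + 401.786ms (6/7)
14. 9241.071ms @ 138/7 + 401.786ms (6/7)
15. 9642.857ms @ 144/7 + 401.786ms (6/7)
16. 10044.643ms @ 150/7 + 401.786ms (6/7)
17. 10446.429ms @ 156/7 + 401.786ms (6/7)
18. 10848.214ms @ 162/7 + 401.786ms (6/7)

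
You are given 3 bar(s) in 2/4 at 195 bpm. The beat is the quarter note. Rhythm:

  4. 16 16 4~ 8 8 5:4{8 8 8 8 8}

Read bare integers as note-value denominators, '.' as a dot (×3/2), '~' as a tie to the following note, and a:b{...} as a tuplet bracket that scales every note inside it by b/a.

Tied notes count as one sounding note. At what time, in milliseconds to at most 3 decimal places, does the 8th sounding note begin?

note 8 onset = 24/5b = 1476.923ms

1. 0.0ms @ 0 + 461.538ms (3/2)
2. 461.538ms @ 3/2 + 76.923ms (1/4)
3. 538.462ms @ 7/4 + 76.923ms (1/4)
4. 615.385ms @ 2 + 461.538ms (3/2)
5. 1076.923ms @ 7/2 + 153.846ms (1/2)
6. 1230.769ms @ 4 + 123.077ms (2/5)
7. 1353.846ms @ 22/5 + 123.077ms (2/5)
8. 1476.923ms @ 24/5 + 123.077ms (2/5)
9. 1600.0ms @ 26/5 + 123.077ms (2/5)
10. 1723.077ms @ 28/5 + 123.077ms (2/5)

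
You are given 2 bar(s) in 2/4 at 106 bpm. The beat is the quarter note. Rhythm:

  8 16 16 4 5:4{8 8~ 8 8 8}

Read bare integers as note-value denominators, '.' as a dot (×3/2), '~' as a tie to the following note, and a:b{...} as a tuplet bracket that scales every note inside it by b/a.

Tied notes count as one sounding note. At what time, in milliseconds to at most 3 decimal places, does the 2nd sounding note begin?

note 2 onset = 1/2b = 283.019ms

1. 0.0ms @ 0 + 283.019ms (1/2)
2. 283.019ms @ 1/2 + 141.509ms (1/4)
3. 424.528ms @ 3/4 + 141.509ms (1/4)
4. 566.038ms @ 1 + 566.038ms (1)
5. 1132.075ms @ 2 + 226.415ms (2/5)
6. 1358.491ms @ 12/5 + 452.83ms (4/5)
7. 1811.321ms @ 16/5 + 226.415ms (2/5)
8. 2037.736ms @ 18/5 + 226.415ms (2/5)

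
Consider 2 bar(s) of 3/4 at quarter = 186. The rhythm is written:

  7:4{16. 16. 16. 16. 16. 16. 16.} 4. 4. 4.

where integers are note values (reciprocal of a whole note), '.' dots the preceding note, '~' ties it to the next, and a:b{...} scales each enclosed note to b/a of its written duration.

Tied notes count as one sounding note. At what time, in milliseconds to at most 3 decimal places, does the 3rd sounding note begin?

note 3 onset = 3/7b = 138.249ms

1. 0.0ms @ 0 + 69.124ms (3/14)
2. 69.124ms @ 3/14 + 69.124ms (3/14)
3. 138.249ms @ 3/7 + 69.124ms (3/14)
4. 207.373ms @ 9/14 + 69.124ms (3/14)
5. 276.498ms @ 6/7 + 69.124ms (3/14)
6. 345.622ms @ 15/14 + 69.124ms (3/14)
7. 414.747ms @ 9/7 + 69.124ms (3/14)
8. 483.871ms @ 3/2 + 483.871ms (3/2)
9. 967.742ms @ 3 + 483.871ms (3/2)
10. 1451.613ms @ 9/2 + 483.871ms (3/2)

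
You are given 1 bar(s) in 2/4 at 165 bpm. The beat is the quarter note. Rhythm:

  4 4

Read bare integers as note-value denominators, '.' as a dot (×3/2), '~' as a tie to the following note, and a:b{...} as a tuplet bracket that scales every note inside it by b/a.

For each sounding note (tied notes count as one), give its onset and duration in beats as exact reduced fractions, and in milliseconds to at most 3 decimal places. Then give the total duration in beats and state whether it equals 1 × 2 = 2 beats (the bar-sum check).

1) 0.0ms=0b +363.636ms=1b
2) 363.636ms=1b +363.636ms=1b
Σ=2b of 2 (165bpm 2/4) — PASS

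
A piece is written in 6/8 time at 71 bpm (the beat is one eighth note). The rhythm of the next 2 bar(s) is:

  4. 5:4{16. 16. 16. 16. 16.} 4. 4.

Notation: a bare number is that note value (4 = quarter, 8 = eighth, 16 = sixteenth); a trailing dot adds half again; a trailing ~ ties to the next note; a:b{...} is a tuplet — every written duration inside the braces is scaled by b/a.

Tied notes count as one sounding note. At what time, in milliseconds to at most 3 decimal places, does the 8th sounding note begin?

note 8 onset = 9b = 7605.634ms

1. 0.0ms @ 0 + 2535.211ms (3)
2. 2535.211ms @ 3 + 507.042ms (3/5)
3. 3042.254ms @ 18/5 + 507.042ms (3/5)
4. 3549.296ms @ 21/5 + 507.042ms (3/5)
5. 4056.338ms @ 24/5 + 507.042ms (3/5)
6. 4563.38ms @ 27/5 + 507.042ms (3/5)
7. 5070.423ms @ 6 + 2535.211ms (3)
8. 7605.634ms @ 9 + 2535.211ms (3)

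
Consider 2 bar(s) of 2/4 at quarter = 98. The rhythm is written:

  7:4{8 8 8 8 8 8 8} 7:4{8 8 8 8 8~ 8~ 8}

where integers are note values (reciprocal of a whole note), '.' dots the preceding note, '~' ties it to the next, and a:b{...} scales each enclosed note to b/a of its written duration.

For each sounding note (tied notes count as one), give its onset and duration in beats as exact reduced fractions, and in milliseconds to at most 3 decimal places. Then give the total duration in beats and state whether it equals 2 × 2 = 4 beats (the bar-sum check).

1) 0.0ms=0b +174.927ms=2/7b
2) 174.927ms=2/7b +174.927ms=2/7b
3) 349.854ms=4/7b +174.927ms=2/7b
4) 524.781ms=6/7b +174.927ms=2/7b
5) 699.708ms=8/7b +174.927ms=2/7b
6) 874.636ms=10/7b +174.927ms=2/7b
7) 1049.563ms=12/7b +174.927ms=2/7b
8) 1224.49ms=2b +174.927ms=2/7b
9) 1399.417ms=16/7b +174.927ms=2/7b
10) 1574.344ms=18/7b +174.927ms=2/7b
11) 1749.271ms=20/7b +174.927ms=2/7b
12) 1924.198ms=22/7b +524.781ms=6/7b
Σ=4b of 4 (98bpm 2/4) — PASS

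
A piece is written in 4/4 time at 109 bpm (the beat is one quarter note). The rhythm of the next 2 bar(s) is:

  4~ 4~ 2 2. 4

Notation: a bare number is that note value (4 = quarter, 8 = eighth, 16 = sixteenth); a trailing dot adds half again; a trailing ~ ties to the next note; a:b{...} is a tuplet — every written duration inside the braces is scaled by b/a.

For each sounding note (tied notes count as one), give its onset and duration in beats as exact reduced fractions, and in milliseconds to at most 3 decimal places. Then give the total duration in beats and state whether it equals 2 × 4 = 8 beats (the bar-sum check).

1) 0.0ms=0b +2201.835ms=4b
2) 2201.835ms=4b +1651.376ms=3b
3) 3853.211ms=7b +550.459ms=1b
Σ=8b of 8 (109bpm 4/4) — PASS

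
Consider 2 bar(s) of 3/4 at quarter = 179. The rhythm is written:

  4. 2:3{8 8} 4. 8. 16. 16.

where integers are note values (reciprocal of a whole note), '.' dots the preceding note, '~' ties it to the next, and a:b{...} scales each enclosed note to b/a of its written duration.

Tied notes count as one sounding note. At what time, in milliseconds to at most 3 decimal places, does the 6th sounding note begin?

1. 0.0ms @ 0 + 502.793ms (3/2)
2. 502.793ms @ 3/2 + 251.397ms (3/4)
3. 754.19ms @ 9/4 + 251.397ms (3/4)
4. 1005.587ms @ 3 + 502.793ms (3/2)
5. 1508.38ms @ 9/2 + 251.397ms (3/4)
6. 1759.777ms @ 21/4 + 125.698ms (3/8)
7. 1885.475ms @ 45/8 + 125.698ms (3/8)

note 6 onset = 21/4b = 1759.777ms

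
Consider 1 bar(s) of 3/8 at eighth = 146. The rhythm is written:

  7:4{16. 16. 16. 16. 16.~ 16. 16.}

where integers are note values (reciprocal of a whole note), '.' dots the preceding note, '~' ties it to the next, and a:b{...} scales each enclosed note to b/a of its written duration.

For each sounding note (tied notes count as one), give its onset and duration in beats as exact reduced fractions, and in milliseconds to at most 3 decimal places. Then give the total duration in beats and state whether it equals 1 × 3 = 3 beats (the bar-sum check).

1) 0.0ms=0b +176.125ms=3/7b
2) 176.125ms=3/7b +176.125ms=3/7b
3) 352.25ms=6/7b +176.125ms=3/7b
4) 528.376ms=9/7b +176.125ms=3/7b
5) 704.501ms=12/7b +352.25ms=6/7b
6) 1056.751ms=18/7b +176.125ms=3/7b
Σ=3b of 3 (146bpm 3/8) — PASS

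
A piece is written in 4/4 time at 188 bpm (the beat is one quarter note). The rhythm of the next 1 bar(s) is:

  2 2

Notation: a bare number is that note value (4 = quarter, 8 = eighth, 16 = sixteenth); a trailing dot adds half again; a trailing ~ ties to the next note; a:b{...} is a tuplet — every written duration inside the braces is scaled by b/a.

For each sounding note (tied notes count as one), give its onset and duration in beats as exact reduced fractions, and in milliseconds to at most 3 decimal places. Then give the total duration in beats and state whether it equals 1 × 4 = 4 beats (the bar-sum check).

1) 0.0ms=0b +638.298ms=2b
2) 638.298ms=2b +638.298ms=2b
Σ=4b of 4 (188bpm 4/4) — PASS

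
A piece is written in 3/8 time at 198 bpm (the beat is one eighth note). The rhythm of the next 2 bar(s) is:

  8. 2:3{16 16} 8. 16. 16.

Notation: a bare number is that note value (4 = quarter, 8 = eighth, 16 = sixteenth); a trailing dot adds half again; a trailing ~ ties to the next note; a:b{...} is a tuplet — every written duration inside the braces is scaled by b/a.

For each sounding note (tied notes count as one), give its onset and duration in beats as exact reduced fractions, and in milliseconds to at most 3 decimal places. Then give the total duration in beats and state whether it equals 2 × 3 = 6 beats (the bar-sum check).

1) 0.0ms=0b +454.545ms=3/2b
2) 454.545ms=3/2b +227.273ms=3/4b
3) 681.818ms=9/4b +227.273ms=3/4b
4) 909.091ms=3b +454.545ms=3/2b
5) 1363.636ms=9/2b +227.273ms=3/4b
6) 1590.909ms=21/4b +227.273ms=3/4b
Σ=6b of 6 (198bpm 3/8) — PASS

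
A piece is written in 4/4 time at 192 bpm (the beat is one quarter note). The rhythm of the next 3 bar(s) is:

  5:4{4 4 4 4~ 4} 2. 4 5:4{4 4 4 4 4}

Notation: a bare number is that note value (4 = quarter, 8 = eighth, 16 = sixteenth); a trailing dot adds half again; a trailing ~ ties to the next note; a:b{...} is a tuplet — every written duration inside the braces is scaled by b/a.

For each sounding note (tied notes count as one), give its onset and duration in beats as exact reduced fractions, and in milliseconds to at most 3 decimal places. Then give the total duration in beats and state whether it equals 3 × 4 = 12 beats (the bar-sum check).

1) 0.0ms=0b +250.0ms=4/5b
2) 250.0ms=4/5b +250.0ms=4/5b
3) 500.0ms=8/5b +250.0ms=4/5b
4) 750.0ms=12/5b +500.0ms=8/5b
5) 1250.0ms=4b +937.5ms=3b
6) 2187.5ms=7b +312.5ms=1b
7) 2500.0ms=8b +250.0ms=4/5b
8) 2750.0ms=44/5b +250.0ms=4/5b
9) 3000.0ms=48/5b +250.0ms=4/5b
10) 3250.0ms=52/5b +250.0ms=4/5b
11) 3500.0ms=56/5b +250.0ms=4/5b
Σ=12b of 12 (192bpm 4/4) — PASS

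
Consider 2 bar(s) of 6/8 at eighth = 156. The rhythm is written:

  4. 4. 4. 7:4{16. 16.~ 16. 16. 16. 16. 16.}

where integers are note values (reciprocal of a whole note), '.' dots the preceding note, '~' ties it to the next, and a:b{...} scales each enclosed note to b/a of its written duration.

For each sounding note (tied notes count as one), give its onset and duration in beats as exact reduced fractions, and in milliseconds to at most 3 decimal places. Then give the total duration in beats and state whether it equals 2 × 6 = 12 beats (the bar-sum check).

1) 0.0ms=0b +1153.846ms=3b
2) 1153.846ms=3b +1153.846ms=3b
3) 2307.692ms=6b +1153.846ms=3b
4) 3461.538ms=9b +164.835ms=3/7b
5) 3626.374ms=66/7b +329.67ms=6/7b
6) 3956.044ms=72/7b +164.835ms=3/7b
7) 4120.879ms=75/7b +164.835ms=3/7b
8) 4285.714ms=78/7b +164.835ms=3/7b
9) 4450.549ms=81/7b +164.835ms=3/7b
Σ=12b of 12 (156bpm 6/8) — PASS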